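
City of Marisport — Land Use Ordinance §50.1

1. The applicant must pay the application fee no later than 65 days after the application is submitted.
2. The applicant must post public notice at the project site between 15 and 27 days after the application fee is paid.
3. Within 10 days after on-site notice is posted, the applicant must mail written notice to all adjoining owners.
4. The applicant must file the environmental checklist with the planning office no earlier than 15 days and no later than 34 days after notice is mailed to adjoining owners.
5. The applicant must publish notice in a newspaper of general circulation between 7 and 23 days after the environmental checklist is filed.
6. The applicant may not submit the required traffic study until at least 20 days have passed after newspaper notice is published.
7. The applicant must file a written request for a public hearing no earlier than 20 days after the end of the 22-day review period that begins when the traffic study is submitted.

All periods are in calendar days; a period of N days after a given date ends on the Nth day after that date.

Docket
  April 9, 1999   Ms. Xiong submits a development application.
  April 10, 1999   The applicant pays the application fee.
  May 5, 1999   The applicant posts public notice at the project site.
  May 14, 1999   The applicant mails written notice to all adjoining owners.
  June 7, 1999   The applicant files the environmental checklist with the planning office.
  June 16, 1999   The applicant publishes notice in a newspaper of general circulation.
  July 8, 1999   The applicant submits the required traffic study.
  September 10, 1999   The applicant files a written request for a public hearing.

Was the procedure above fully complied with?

Step 1: 65 days after April 9, 1999 (when the application is submitted) is June 13, 1999; April 10, 1999 is within that limit.
Step 2: the window is 15–27 days after April 10, 1999 (when the application fee is paid), so April 25, 1999 through May 7, 1999; May 5, 1999 falls inside that range.
Step 3: 10 days after May 5, 1999 (when on-site notice is posted) is May 15, 1999; completed May 14, 1999, before the deadline.
Step 4: the window is 15–34 days after May 14, 1999 (when notice is mailed to adjoining owners), so May 29, 1999 through June 17, 1999; done June 7, 1999 — within the window.
Step 5: the window is 7–23 days after June 7, 1999 (when the environmental checklist is filed), so June 14, 1999 through June 30, 1999; done June 16, 1999 — within the window.
Step 6: the earliest permitted date is 20 days after June 16, 1999 (when newspaper notice is published), i.e. July 6, 1999; July 8, 1999 is on or after that date.
Step 7: the earliest permitted date is 20 days after July 30, 1999 (end of the 22-day review period, which began when the traffic study is submitted on July 8, 1999), i.e. August 19, 1999; done September 10, 1999, after the minimum wait.

Yes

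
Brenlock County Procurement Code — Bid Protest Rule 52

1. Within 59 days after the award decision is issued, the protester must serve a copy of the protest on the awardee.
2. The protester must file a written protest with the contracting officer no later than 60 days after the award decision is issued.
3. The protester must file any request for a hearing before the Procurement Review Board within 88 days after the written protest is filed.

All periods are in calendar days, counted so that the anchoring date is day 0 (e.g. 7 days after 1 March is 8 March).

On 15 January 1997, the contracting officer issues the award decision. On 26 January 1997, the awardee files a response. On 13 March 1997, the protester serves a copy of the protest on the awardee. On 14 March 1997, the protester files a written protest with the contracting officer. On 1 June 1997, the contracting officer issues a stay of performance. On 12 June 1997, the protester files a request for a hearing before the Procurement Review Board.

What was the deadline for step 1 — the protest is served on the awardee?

Step 1 runs from 15 January 1997, when the award decision is issued. 59 days after 15 January 1997 is 15 March 1997.

15 March 1997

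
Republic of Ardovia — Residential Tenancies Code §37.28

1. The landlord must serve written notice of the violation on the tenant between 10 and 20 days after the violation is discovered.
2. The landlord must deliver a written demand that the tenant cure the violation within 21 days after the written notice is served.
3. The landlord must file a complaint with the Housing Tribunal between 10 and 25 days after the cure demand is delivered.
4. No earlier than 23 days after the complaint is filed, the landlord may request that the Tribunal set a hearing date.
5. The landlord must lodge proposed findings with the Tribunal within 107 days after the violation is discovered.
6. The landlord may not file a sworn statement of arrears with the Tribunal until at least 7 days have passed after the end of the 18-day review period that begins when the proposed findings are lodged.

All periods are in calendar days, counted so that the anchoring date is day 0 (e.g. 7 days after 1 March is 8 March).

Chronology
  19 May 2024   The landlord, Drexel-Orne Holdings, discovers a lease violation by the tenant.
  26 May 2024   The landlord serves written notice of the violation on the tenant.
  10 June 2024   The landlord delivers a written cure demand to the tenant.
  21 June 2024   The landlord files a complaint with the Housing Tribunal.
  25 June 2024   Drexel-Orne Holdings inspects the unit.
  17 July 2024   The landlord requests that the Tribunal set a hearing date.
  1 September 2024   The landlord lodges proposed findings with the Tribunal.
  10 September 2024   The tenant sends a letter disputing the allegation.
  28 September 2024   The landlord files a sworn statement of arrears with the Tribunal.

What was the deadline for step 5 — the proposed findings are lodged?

Step 5 runs from 19 May 2024, when the violation is discovered. 107 days after 19 May 2024 is 3 September 2024.

3 September 2024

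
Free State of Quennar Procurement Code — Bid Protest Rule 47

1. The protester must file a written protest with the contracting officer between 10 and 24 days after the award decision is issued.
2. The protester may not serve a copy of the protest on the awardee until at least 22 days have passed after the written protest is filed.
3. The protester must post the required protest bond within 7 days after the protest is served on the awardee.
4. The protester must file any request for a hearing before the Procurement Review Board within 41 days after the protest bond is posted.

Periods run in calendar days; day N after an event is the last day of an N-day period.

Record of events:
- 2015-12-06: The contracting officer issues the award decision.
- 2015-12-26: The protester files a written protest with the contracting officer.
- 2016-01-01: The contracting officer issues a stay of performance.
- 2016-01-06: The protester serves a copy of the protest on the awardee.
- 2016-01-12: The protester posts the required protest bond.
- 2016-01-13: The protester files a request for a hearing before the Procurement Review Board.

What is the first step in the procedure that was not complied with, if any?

Step 1 — 10 and 24 days from 2015-12-06 (when the award decision is issued) are 2015-12-16 and 2015-12-30 respectively; 2015-12-26 falls inside that range.
Step 2 — must wait 22 days from 2015-12-26 (when the written protest is filed), so not before 2016-01-17; done 2016-01-06 — 11 days too early.

Step 2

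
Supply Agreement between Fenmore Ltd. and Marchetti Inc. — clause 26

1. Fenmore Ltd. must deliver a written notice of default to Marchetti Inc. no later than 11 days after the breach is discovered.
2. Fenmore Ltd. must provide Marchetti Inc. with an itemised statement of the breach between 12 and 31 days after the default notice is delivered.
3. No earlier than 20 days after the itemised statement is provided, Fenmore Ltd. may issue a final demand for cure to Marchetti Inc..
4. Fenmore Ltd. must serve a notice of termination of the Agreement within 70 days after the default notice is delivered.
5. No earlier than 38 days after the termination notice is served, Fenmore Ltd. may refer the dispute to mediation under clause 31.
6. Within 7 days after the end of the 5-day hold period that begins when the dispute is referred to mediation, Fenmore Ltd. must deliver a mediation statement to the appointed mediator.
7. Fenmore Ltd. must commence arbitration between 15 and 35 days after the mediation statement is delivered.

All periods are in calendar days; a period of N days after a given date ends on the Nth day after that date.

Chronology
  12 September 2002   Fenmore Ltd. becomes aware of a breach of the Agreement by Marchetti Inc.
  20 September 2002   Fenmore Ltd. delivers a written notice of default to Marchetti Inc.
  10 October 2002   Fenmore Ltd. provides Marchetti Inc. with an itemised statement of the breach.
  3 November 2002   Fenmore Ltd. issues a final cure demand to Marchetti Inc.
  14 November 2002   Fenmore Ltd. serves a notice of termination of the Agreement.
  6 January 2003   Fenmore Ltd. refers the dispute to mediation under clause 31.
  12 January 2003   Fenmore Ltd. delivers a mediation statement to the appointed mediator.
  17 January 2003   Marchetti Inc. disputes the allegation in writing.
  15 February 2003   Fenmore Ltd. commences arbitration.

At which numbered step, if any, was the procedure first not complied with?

None — every step was satisfied

Step 1: 11 days after 12 September 2002 (when the breach is discovered) is 23 September 2002; done 20 September 2002 — timely.
Step 2: the window is 12–31 days after 20 September 2002 (when the default notice is delivered), so 2 October 2002 through 21 October 2002; done 10 October 2002, which is between those dates.
Step 3: the earliest permitted date is 20 days after 10 October 2002 (when the itemised statement is provided), i.e. 30 October 2002; done 3 November 2002 — permitted.
Step 4: 70 days after 20 September 2002 (when the default notice is delivered) is 29 November 2002; completed 14 November 2002, before the deadline.
Step 5: the earliest permitted date is 38 days after 14 November 2002 (when the termination notice is served), i.e. 22 December 2002; 6 January 2003 is on or after that date.
Step 6: 7 days after 11 January 2003 (end of the 5-day hold period, which began when the dispute is referred to mediation on 6 January 2003) is 18 January 2003; completed 12 January 2003, before the deadline.
Step 7: the window is 15–35 days after 12 January 2003 (when the mediation statement is delivered), so 27 January 2003 through 16 February 2003; done 15 February 2003 — within the window.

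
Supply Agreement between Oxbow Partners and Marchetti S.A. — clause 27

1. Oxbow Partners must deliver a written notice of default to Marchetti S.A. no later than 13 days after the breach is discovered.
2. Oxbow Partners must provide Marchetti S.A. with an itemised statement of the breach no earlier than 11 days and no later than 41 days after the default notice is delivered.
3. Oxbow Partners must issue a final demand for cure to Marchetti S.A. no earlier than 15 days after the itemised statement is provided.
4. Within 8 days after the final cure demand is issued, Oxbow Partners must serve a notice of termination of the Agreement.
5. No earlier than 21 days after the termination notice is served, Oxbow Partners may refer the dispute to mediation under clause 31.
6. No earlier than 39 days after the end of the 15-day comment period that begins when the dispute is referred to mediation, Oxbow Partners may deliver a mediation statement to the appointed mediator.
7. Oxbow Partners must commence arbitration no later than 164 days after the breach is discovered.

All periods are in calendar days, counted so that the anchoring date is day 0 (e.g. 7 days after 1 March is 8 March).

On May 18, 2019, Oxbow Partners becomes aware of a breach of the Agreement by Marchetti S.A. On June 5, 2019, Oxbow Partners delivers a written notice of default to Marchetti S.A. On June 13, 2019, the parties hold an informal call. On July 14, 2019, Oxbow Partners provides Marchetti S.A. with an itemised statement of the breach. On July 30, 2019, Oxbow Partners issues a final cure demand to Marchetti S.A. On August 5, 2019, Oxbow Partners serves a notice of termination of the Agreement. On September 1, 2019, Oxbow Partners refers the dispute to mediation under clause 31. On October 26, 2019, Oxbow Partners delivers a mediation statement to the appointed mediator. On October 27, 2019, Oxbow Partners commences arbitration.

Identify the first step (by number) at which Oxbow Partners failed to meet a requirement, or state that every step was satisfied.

Step 1 — counting 13 days from May 18, 2019 (when the breach is discovered) gives a deadline of May 31, 2019; not done until June 5, 2019, 5 days after the deadline.
The procedure was therefore not followed at step 1.

Step 1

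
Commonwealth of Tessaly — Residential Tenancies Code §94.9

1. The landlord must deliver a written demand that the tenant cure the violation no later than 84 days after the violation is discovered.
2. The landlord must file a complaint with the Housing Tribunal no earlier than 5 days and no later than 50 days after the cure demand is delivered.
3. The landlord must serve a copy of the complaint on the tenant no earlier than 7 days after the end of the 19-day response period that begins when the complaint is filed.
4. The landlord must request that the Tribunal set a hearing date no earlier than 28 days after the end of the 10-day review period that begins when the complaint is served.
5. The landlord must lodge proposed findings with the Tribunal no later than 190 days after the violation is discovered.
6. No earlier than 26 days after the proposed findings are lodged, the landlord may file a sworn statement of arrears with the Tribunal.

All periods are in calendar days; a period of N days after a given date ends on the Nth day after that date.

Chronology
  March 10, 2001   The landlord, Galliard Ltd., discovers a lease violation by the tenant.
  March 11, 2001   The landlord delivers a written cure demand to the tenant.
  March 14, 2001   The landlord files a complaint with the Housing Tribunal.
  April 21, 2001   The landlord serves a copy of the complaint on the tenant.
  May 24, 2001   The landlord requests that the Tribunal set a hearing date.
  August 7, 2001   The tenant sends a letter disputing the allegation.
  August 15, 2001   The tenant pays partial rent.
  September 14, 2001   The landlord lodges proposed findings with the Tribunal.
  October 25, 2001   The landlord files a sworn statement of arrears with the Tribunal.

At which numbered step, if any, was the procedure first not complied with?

Step 2

(1) due by March 10, 2001 + 84 days = June 2, 2001; completed March 11, 2001, before the deadline.
(2) the permitted window runs from March 11, 2001 + 5 = March 16, 2001 to March 11, 2001 + 50 = April 30, 2001; March 14, 2001 is 2 days too early.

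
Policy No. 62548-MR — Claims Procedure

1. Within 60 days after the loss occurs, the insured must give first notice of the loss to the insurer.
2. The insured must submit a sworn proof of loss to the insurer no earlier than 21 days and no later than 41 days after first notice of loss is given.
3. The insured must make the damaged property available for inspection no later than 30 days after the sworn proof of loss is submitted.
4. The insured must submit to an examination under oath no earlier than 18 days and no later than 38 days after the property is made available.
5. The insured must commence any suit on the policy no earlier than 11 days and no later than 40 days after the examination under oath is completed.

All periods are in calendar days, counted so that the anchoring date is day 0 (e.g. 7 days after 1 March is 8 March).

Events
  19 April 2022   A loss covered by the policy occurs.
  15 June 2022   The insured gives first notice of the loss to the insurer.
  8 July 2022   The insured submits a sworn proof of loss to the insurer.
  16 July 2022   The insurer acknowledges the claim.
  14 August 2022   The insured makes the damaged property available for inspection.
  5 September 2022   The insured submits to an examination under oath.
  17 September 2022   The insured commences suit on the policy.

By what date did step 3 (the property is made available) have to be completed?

Step 3 runs from 8 July 2022, when the sworn proof of loss is submitted. 30 days after 8 July 2022 is 7 August 2022.

7 August 2022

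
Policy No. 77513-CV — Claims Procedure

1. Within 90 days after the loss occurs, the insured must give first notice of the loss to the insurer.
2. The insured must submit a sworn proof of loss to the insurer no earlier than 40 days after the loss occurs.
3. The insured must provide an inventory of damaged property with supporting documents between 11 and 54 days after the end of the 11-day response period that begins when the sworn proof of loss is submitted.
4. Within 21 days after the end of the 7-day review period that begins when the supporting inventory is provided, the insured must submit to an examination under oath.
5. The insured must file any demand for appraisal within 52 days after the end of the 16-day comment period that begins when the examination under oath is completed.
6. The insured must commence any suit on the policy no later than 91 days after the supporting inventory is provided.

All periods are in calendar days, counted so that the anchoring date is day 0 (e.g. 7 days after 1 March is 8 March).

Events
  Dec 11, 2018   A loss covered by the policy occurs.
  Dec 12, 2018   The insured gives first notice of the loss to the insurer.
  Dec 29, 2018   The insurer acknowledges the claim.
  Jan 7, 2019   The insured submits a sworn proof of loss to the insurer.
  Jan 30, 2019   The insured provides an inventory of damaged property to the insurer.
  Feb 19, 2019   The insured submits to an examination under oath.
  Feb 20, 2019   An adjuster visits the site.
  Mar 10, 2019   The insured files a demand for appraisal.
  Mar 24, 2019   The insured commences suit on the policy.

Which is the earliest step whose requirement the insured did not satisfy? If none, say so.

Step 2

Step 1: 90 days after Dec 11, 2018 (when the loss occurs) is Mar 11, 2019; done Dec 12, 2018 — timely.
Step 2: the earliest permitted date is 40 days after Dec 11, 2018 (when the loss occurs), i.e. Jan 20, 2019; Jan 7, 2019 is 13 days before the earliest permitted date.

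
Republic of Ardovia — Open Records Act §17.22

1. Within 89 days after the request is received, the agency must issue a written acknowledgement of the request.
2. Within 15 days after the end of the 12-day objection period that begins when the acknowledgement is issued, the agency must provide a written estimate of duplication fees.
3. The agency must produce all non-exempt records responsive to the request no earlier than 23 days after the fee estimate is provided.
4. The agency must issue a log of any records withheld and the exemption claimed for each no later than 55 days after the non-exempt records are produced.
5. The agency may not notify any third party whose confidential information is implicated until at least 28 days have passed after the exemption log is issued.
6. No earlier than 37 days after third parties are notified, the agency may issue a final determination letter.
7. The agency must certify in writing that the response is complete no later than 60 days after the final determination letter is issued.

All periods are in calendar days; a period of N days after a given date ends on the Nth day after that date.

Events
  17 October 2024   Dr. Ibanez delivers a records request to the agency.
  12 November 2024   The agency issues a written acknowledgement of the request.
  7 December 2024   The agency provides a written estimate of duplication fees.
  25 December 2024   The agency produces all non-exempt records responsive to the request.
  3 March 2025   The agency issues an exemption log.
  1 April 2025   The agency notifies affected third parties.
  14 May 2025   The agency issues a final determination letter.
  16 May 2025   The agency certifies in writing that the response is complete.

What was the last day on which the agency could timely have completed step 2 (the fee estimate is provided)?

The acknowledgement is issued on 12 November 2024; the 12-day objection period therefore ends 24 November 2024, and step 2 runs from that date. 15 days after 24 November 2024 is 9 December 2024.

9 December 2024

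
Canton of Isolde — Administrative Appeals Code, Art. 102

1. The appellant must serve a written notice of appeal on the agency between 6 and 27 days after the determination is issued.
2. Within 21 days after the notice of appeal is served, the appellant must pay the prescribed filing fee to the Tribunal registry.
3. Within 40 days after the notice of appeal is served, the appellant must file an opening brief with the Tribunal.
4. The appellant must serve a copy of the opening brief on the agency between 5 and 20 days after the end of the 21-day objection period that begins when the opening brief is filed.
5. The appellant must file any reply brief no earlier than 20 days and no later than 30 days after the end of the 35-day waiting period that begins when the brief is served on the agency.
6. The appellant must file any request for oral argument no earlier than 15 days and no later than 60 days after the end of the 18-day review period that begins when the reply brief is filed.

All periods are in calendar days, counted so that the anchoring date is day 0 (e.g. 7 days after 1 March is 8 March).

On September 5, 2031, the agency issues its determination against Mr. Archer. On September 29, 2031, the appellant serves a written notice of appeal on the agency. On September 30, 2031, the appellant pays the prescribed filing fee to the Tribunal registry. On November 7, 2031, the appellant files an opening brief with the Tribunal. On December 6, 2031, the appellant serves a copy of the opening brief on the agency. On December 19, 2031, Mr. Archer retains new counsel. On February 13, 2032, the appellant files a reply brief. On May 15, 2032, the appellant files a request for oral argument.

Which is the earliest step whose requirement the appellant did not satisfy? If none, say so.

Step 1 — 6 and 27 days from September 5, 2031 (when the determination is issued) are September 11, 2031 and October 2, 2031 respectively; September 29, 2031 falls inside that range.
Step 2 — counting 21 days from September 29, 2031 (when the notice of appeal is served) gives a deadline of October 20, 2031; completed September 30, 2031, before the deadline.
Step 3 — counting 40 days from September 29, 2031 (when the notice of appeal is served) gives a deadline of November 8, 2031; completed November 7, 2031, before the deadline.
Step 4 — 5 and 20 days from November 28, 2031 (end of the 21-day objection period, which began when the opening brief is filed on November 7, 2031) are December 3, 2031 and December 18, 2031 respectively; done December 6, 2031 — within the window.
Step 5 — 20 and 30 days from January 10, 2032 (end of the 35-day waiting period, which began when the brief is served on the agency on December 6, 2031) are January 30, 2032 and February 9, 2032 respectively; February 13, 2032 is 4 days past the end of the window.
No need to go further; step 5 was not satisfied.

Step 5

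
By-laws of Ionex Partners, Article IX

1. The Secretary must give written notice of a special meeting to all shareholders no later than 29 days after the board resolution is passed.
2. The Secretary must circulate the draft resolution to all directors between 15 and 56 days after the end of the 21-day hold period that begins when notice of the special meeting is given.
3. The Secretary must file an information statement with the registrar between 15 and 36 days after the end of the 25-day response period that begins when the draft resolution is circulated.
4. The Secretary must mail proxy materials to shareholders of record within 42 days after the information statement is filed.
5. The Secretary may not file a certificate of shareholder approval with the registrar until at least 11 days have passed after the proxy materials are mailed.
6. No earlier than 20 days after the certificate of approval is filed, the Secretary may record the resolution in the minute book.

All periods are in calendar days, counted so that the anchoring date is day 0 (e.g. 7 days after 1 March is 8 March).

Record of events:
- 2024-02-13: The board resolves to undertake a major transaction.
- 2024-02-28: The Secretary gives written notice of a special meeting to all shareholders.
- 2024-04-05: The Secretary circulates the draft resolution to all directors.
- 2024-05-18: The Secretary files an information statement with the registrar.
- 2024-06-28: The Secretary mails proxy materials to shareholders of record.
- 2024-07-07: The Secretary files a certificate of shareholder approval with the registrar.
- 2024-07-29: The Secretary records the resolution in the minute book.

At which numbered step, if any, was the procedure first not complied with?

Step 5

Step 1 — counting 29 days from 2024-02-13 (when the board resolution is passed) gives a deadline of 2024-03-13; 2024-02-28 is within that limit.
Step 2 — 15 and 56 days from 2024-03-20 (end of the 21-day hold period, which began when notice of the special meeting is given on 2024-02-28) are 2024-04-04 and 2024-05-15 respectively; done 2024-04-05 — within the window.
Step 3 — 15 and 36 days from 2024-04-30 (end of the 25-day response period, which began when the draft resolution is circulated on 2024-04-05) are 2024-05-15 and 2024-06-05 respectively; done 2024-05-18 — within the window.
Step 4 — counting 42 days from 2024-05-18 (when the information statement is filed) gives a deadline of 2024-06-29; 2024-06-28 is within that limit.
Step 5 — must wait 11 days from 2024-06-28 (when the proxy materials are mailed), so not before 2024-07-09; done 2024-07-07 — 2 days too early.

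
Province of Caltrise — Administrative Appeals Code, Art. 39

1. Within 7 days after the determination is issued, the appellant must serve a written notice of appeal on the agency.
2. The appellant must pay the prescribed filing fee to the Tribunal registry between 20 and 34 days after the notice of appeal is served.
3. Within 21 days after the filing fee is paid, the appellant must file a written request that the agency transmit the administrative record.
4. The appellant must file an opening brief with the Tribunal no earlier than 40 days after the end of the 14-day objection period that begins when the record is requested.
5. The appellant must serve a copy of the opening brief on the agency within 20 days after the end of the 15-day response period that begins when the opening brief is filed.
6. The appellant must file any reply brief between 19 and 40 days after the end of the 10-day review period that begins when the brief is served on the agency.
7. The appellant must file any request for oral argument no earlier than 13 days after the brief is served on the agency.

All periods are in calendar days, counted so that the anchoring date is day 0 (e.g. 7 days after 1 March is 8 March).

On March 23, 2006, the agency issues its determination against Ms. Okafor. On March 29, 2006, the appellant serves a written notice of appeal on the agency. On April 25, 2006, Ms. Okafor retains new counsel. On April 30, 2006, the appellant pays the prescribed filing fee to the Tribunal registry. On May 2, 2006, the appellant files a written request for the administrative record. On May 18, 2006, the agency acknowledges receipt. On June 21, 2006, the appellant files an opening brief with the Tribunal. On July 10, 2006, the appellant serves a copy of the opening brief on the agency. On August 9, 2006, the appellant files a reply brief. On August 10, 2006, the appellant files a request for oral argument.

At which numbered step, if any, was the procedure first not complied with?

Step 4

Step 1: 7 days after March 23, 2006 (when the determination is issued) is March 30, 2006; completed March 29, 2006, before the deadline.
Step 2: the window is 20–34 days after March 29, 2006 (when the notice of appeal is served), so April 18, 2006 through May 2, 2006; done April 30, 2006 — within the window.
Step 3: 21 days after April 30, 2006 (when the filing fee is paid) is May 21, 2006; completed May 2, 2006, before the deadline.
Step 4: the earliest permitted date is 40 days after May 16, 2006 (end of the 14-day objection period, which began when the record is requested on May 2, 2006), i.e. June 25, 2006; acted on June 21, 2006, 4 days prematurely.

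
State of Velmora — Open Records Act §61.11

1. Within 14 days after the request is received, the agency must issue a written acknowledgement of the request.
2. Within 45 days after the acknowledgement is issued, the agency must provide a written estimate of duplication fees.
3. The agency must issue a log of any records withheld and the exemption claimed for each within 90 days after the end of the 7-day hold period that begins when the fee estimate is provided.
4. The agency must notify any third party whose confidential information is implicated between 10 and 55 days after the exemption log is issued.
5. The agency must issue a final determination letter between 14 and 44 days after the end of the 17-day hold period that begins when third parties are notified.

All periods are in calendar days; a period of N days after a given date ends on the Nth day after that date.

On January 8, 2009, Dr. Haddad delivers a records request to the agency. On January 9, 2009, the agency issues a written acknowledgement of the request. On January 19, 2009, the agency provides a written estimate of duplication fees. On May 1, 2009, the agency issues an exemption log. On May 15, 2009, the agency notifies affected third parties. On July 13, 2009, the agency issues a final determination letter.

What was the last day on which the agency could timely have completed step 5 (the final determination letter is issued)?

Third parties are notified on May 15, 2009; the 17-day hold period therefore ends June 1, 2009, and step 5 runs from that date. The window is 14–44 days after June 1, 2009; it closes on July 15, 2009.

July 15, 2009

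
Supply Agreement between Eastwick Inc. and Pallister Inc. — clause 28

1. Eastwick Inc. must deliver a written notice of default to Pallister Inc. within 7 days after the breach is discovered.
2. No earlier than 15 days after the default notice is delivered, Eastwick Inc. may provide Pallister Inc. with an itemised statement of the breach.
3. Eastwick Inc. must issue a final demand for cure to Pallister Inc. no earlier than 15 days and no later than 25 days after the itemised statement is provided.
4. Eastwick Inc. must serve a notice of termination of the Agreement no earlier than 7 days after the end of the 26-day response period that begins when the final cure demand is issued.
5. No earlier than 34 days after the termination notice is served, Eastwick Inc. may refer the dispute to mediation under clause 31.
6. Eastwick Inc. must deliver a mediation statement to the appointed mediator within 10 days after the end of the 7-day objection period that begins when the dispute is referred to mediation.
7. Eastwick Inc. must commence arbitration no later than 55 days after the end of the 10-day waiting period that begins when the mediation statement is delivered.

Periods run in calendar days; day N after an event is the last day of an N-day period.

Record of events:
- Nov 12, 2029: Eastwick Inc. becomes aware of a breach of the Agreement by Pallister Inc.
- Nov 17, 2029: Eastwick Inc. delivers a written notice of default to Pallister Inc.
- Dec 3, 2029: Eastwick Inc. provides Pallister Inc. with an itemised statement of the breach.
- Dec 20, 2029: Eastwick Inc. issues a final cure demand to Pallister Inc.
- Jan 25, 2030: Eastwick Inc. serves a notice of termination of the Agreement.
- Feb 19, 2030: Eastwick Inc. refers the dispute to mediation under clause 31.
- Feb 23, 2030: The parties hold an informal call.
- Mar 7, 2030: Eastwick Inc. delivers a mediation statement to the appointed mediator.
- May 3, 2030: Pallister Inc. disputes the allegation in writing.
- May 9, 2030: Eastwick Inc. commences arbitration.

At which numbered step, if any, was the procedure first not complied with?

Step 5

Step 1 — counting 7 days from Nov 12, 2029 (when the breach is discovered) gives a deadline of Nov 19, 2029; done Nov 17, 2029 — timely.
Step 2 — must wait 15 days from Nov 17, 2029 (when the default notice is delivered), so not before Dec 2, 2029; done Dec 3, 2029 — permitted.
Step 3 — 15 and 25 days from Dec 3, 2029 (when the itemised statement is provided) are Dec 18, 2029 and Dec 28, 2029 respectively; Dec 20, 2029 falls inside that range.
Step 4 — must wait 7 days from Jan 15, 2030 (end of the 26-day response period, which began when the final cure demand is issued on Dec 20, 2029), so not before Jan 22, 2030; done Jan 25, 2030, after the minimum wait.
Step 5 — must wait 34 days from Jan 25, 2030 (when the termination notice is served), so not before Feb 28, 2030; Feb 19, 2030 is 9 days before the earliest permitted date.
Later steps need not be reached.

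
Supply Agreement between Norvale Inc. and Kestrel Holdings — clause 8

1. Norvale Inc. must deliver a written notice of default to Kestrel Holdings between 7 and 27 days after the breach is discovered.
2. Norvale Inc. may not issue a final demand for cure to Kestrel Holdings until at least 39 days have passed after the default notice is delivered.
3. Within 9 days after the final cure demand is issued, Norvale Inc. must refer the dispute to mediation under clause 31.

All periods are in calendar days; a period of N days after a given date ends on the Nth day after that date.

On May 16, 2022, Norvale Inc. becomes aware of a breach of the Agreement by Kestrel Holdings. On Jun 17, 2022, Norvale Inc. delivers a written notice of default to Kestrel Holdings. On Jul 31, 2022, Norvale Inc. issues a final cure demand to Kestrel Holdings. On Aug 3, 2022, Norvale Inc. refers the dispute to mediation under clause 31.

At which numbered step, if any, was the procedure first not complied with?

(1) the permitted window runs from May 16, 2022 + 7 = May 23, 2022 to May 16, 2022 + 27 = Jun 12, 2022; done Jun 17, 2022 — 5 days after the window closed.

Step 1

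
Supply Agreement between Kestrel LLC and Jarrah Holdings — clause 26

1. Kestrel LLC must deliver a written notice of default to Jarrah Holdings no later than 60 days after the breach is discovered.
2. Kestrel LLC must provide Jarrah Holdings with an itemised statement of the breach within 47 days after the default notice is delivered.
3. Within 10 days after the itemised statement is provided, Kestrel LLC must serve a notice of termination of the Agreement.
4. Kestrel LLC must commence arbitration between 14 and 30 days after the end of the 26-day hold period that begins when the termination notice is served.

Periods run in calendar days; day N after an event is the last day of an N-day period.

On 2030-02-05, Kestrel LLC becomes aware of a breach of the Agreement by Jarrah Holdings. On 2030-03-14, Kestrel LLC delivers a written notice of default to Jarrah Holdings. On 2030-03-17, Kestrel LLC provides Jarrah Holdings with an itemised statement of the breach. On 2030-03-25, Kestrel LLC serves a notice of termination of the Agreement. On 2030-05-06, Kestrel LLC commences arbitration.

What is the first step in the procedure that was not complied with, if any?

None — every step was satisfied

(1) due by 2030-02-05 + 60 days = 2030-04-06; completed 2030-03-14, before the deadline.
(2) due by 2030-03-14 + 47 days = 2030-04-30; 2030-03-17 is within that limit.
(3) due by 2030-03-17 + 10 days = 2030-03-27; 2030-03-25 is within that limit.
(4) the permitted window runs from 2030-04-20 + 14 = 2030-05-04 to 2030-04-20 + 30 = 2030-05-20; done 2030-05-06 — within the window.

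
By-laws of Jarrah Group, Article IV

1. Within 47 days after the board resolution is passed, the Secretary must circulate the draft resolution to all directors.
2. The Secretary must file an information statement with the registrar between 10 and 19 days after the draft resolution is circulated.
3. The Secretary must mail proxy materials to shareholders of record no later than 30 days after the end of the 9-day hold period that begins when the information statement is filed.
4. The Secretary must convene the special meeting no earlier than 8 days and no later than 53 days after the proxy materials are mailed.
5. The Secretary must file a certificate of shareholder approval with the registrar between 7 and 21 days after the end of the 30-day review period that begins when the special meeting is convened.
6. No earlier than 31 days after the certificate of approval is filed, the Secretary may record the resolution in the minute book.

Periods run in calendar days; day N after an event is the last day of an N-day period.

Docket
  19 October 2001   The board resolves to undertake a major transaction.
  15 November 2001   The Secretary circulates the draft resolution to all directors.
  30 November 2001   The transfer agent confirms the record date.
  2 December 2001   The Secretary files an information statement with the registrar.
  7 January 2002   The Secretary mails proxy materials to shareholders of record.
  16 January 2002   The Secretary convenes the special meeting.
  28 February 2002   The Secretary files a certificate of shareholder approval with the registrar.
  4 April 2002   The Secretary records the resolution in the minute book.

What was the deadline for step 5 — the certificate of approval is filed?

The special meeting is convened on 16 January 2002; the 30-day review period therefore ends 15 February 2002, and step 5 runs from that date. The window is 7–21 days after 15 February 2002; it closes on 8 March 2002.

8 March 2002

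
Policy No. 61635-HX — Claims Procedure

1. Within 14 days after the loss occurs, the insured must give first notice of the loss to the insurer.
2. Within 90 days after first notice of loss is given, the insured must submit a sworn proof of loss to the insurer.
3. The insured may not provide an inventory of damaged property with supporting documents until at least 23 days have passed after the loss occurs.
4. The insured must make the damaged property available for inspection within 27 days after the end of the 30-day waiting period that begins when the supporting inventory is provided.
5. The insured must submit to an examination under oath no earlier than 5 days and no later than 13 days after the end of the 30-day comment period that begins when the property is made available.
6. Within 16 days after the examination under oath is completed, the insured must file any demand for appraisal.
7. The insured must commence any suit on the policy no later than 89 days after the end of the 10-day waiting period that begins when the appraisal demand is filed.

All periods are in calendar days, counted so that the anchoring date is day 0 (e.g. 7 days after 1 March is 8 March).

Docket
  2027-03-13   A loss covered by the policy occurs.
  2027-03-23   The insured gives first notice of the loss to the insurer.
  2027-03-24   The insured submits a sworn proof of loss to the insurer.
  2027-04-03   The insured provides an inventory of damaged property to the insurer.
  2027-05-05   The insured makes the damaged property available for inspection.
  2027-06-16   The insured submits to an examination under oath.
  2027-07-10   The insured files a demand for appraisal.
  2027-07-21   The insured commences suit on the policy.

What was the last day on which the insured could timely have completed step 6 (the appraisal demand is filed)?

2027-07-02

Step 6 runs from 2027-06-16, when the examination under oath is completed. 16 days after 2027-06-16 is 2027-07-02.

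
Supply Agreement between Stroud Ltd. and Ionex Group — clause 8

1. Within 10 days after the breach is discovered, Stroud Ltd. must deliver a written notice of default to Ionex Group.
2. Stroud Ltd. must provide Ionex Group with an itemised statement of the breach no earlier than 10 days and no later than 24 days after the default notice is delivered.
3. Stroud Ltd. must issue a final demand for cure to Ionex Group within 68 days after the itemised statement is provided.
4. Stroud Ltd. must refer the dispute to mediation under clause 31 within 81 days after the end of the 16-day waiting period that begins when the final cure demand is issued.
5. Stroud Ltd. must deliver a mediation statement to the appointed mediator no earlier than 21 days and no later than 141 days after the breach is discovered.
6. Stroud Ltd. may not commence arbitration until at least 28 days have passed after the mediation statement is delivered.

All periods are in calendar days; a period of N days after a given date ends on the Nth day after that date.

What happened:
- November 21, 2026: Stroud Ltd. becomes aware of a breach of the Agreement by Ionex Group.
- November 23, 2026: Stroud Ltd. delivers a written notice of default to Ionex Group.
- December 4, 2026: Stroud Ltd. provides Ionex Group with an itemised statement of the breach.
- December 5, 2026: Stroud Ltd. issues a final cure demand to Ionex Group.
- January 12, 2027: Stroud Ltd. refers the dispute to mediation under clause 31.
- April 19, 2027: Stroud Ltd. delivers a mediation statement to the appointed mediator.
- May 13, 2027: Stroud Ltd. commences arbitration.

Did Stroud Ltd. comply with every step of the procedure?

Step 1: 10 days after November 21, 2026 (when the breach is discovered) is December 1, 2026; November 23, 2026 is within that limit.
Step 2: the window is 10–24 days after November 23, 2026 (when the default notice is delivered), so December 3, 2026 through December 17, 2026; December 4, 2026 falls inside that range.
Step 3: 68 days after December 4, 2026 (when the itemised statement is provided) is February 10, 2027; December 5, 2026 is within that limit.
Step 4: 81 days after December 21, 2026 (end of the 16-day waiting period, which began when the final cure demand is issued on December 5, 2026) is March 12, 2027; January 12, 2027 is within that limit.
Step 5: the window is 21–141 days after November 21, 2026 (when the breach is discovered), so December 12, 2026 through April 11, 2027; done April 19, 2027 — 8 days after the window closed.

No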